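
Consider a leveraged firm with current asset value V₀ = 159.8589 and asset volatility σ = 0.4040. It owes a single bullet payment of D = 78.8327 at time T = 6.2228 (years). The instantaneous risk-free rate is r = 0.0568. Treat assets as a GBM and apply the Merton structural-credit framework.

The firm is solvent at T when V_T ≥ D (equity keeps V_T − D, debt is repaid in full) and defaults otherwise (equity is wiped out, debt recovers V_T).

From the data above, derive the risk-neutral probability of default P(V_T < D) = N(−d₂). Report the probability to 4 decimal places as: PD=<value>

With assets at 159.8589 and a single debt payment of 78.8327 at 6.2228 years:
d₁ = [ln(V₀/D) + (r + σ²/2)T] / (σ√T)
   = [ln(159.8589/78.8327) + (0.0568 + 0.5·0.4040²)·6.2228] / (0.4040·√6.2228)
   = [0.706964 + 0.861285] / 1.007800 = 1.556112
d₂ = d₁ − σ√T = 1.556112 − 1.007800 = 0.548312
risk-neutral PD = N(−d₂) = N(-0.548312) = 0.291739

PD=0.2917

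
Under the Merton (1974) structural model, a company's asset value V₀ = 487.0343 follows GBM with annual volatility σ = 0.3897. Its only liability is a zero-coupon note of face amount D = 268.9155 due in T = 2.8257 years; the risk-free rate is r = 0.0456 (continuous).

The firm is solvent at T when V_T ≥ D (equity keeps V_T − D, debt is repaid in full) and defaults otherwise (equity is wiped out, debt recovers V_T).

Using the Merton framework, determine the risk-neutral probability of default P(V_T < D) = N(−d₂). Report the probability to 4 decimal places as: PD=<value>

PD=0.2189

Equity is a call on the firm's assets struck at D = 268.9155:
d₁ = [ln(V₀/D) + (r + σ²/2)T] / (σ√T)
   = [ln(487.0343/268.9155) + (0.0456 + 0.5·0.3897²)·2.8257] / (0.3897·√2.8257)
   = [0.593937 + 0.343416] / 0.655079 = 1.430902
d₂ = d₁ − σ√T = 1.430902 − 0.655079 = 0.775823
risk-neutral PD = N(−d₂) = N(-0.775823) = 0.218927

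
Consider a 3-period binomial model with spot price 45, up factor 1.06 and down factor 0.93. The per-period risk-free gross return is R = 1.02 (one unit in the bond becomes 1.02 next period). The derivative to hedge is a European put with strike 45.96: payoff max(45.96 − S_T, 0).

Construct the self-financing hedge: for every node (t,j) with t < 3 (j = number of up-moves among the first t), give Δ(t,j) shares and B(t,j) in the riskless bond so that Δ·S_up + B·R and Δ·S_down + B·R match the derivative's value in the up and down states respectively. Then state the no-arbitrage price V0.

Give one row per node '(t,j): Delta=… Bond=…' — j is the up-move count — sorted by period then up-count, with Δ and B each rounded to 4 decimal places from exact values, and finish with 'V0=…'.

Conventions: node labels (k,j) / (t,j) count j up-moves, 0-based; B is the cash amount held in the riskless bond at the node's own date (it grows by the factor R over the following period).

(0,0): Delta=-0.4080 Bond=19.4995
(1,0): Delta=-0.8674 Bond=39.1167
(1,1): Delta=-0.2288 Bond=11.3441
(2,0): Delta=-1.0000 Bond=45.0588
(2,1): Delta=-0.8157 Bond=37.6058
(2,2): Delta=0.0000 Bond=0.0000
V0=1.1397

Under the risk-neutral measure, an up-move has probability p* = (R−d)/(u−d) = 0.6923 and values discount at R = 1.02.
At maturity the claim pays: V(3,0)=9.7639, V(3,1)=4.7043, V(3,2)=0.0000, V(3,3)=0.0000
(2,0): S=38.9205. Δ = (V_up−V_dn)/(S_up−S_dn) = (4.7043−9.7639)/(41.2557−36.1961) = -1.0000. V = [p*·4.7043 + (1−p*)·9.7639]/1.02 = 6.1383. B = V − Δ·S = 45.0588.
(2,1): S=44.3610. Δ = (V_up−V_dn)/(S_up−S_dn) = (0.0000−4.7043)/(47.0227−41.2557) = -0.8157. V = [p*·0.0000 + (1−p*)·4.7043]/1.02 = 1.4191. B = V − Δ·S = 37.6058.
(2,2): S=50.5620. Δ = (V_up−V_dn)/(S_up−S_dn) = (0.0000−0.0000)/(53.5957−47.0227) = 0.0000. V = [p*·0.0000 + (1−p*)·0.0000]/1.02 = 0.0000. B = V − Δ·S = 0.0000.
(1,0): S=41.8500. Δ = (V_up−V_dn)/(S_up−S_dn) = (1.4191−6.1383)/(44.3610−38.9205) = -0.8674. V = [p*·1.4191 + (1−p*)·6.1383]/1.02 = 2.8149. B = V − Δ·S = 39.1167.
(1,1): S=47.7000. Δ = (V_up−V_dn)/(S_up−S_dn) = (0.0000−1.4191)/(50.5620−44.3610) = -0.2288. V = [p*·0.0000 + (1−p*)·1.4191]/1.02 = 0.4281. B = V − Δ·S = 11.3441.
(0,0): S=45.0000. Δ = (V_up−V_dn)/(S_up−S_dn) = (0.4281−2.8149)/(47.7000−41.8500) = -0.4080. V = [p*·0.4281 + (1−p*)·2.8149]/1.02 = 1.1397. B = V − Δ·S = 19.4995.
Sanity check at the root: Δ(0,0)·S0 + B(0,0) reproduces V0 = 1.1397.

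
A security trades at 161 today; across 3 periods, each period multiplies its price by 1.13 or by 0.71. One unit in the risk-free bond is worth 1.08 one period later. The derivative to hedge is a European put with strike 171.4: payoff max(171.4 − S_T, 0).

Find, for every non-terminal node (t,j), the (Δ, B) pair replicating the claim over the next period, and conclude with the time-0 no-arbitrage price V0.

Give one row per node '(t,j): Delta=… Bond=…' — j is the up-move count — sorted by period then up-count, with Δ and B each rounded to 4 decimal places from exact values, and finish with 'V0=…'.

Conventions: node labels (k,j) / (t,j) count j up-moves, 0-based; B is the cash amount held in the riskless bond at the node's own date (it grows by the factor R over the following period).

No-arbitrage ⇒ martingale measure with p* = (R−d)/(u−d) = 0.8810.
Expiry values: V(3,0)=113.7763, V(3,1)=79.6891, V(3,2)=25.4376, V(3,3)=0.0000
Node (2,0) S=81.1601: V=(p*·79.6891+(1−p*)·113.7763)/1.08=77.5436; Δ=(79.6891−113.7763)/(91.7109−57.6237)=-1.0000; B=V−Δ·S=158.7037
Node (2,1) S=129.1703: V=(p*·25.4376+(1−p*)·79.6891)/1.08=29.5334; Δ=(25.4376−79.6891)/(145.9624−91.7109)=-1.0000; B=V−Δ·S=158.7037
Node (2,2) S=205.5809: V=(p*·0.0000+(1−p*)·25.4376)/1.08=2.8040; Δ=(0.0000−25.4376)/(232.3064−145.9624)=-0.2946; B=V−Δ·S=63.3696
Node (1,0) S=114.3100: V=(p*·29.5334+(1−p*)·77.5436)/1.08=32.6379; Δ=(29.5334−77.5436)/(129.1703−81.1601)=-1.0000; B=V−Δ·S=146.9479
Node (1,1) S=181.9300: V=(p*·2.8040+(1−p*)·29.5334)/1.08=5.5426; Δ=(2.8040−29.5334)/(205.5809−129.1703)=-0.3498; B=V−Δ·S=69.1842
Node (0,0) S=161.0000: V=(p*·5.5426+(1−p*)·32.6379)/1.08=8.1188; Δ=(5.5426−32.6379)/(181.9300−114.3100)=-0.4007; B=V−Δ·S=72.6312
As a check, the time-0 holding Δ(0,0)·S0 + B(0,0) comes to 8.1188 — exactly V0.

(0,0): Delta=-0.4007 Bond=72.6312
(1,0): Delta=-1.0000 Bond=146.9479
(1,1): Delta=-0.3498 Bond=69.1842
(2,0): Delta=-1.0000 Bond=158.7037
(2,1): Delta=-1.0000 Bond=158.7037
(2,2): Delta=-0.2946 Bond=63.3696
V0=8.1188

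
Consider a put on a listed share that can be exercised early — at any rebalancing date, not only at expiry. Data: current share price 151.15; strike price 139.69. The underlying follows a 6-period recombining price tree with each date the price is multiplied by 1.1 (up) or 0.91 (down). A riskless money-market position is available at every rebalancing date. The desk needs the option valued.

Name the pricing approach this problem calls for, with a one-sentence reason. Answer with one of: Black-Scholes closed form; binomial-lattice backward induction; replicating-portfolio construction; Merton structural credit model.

framework: binomial-lattice backward induction

Key observation: an American put (K = 139.69, S₀ = 151.15) on a 6-date tree has no closed form — the optimal stopping decision is embedded and must be resolved recursively from expiry.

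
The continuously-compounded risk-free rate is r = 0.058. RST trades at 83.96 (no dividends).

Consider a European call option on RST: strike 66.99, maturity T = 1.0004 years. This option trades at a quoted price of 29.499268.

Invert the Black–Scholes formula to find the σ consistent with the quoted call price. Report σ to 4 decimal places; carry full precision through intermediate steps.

At σ = 0.5974 the Black–Scholes value reproduces the quote:
σ√T = 0.5974·√1.0004 = 0.597519
d₁ = (ln(S/K) + (r+σ²/2)T) / (σ√T) = (ln(83.96/66.99) + (0.058+0.5974²/2)·1.0004) / 0.597519 = (0.225797 + 0.236538) / 0.597519 = 0.773757
d₂ = d₁ − σ√T = 0.773757 − 0.597519 = 0.176238
e^{−rT} = 0.943628
N(d₁) = 0.780463,  N(d₂) = 0.569946
V = S·N(d₁) − K·e^{−rT}·N(d₂) = 65.527662 − 36.028394 = 29.499268 (the observed quote) — the price is monotone increasing in volatility, hence this σ is the only solution

sigma = 0.5974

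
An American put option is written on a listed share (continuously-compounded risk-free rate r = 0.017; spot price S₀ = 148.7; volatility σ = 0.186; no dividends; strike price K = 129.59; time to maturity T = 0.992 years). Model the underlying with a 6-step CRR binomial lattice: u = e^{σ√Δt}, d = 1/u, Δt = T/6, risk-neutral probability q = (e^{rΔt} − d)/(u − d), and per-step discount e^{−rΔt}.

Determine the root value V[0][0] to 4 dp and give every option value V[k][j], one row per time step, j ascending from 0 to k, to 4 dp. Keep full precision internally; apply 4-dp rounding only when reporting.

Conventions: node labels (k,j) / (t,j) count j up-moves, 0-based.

Δt=0.16533, u=1.07856, d=0.92716, q=0.49969, disc=e^(-rΔt)=0.99719
k=6 terminal: V=max(K-S,0) → 35.1323 19.7075 1.7638 0.0000 0.0000 0.0000 0.0000
k=5: j=0 S=101.8786 intr=27.7114 cont=27.3477 V=27.7114[EX]; j=1 S=118.5152 intr=11.0748 cont=10.7111 V=11.0748[EX]; j=2 S=137.8686 intr=0.0000 cont=0.8800 V=0.8800[hold]; j=3 S=160.3824 intr=0.0000 cont=0.0000 V=0.0000[hold]; j=4 S=186.5726 intr=0.0000 cont=0.0000 V=0.0000[hold]; j=5 S=217.0396 intr=0.0000 cont=0.0000 V=0.0000[hold]
k=4: j=0 S=109.8825 intr=19.7075 cont=19.3438 V=19.7075[EX]; j=1 S=127.8262 intr=1.7638 cont=5.9637 V=5.9637[hold]; j=2 S=148.7000 intr=0.0000 cont=0.4390 V=0.4390[hold]; j=3 S=172.9825 intr=0.0000 cont=0.0000 V=0.0000[hold]; j=4 S=201.2303 intr=0.0000 cont=0.0000 V=0.0000[hold]
k=3: j=0 S=118.5152 intr=11.0748 cont=12.8038 V=12.8038[hold]; j=1 S=137.8686 intr=0.0000 cont=3.1941 V=3.1941[hold]; j=2 S=160.3824 intr=0.0000 cont=0.2190 V=0.2190[hold]; j=3 S=186.5726 intr=0.0000 cont=0.0000 V=0.0000[hold]
k=2: j=0 S=127.8262 intr=1.7638 cont=7.9795 V=7.9795[hold]; j=1 S=148.7000 intr=0.0000 cont=1.7027 V=1.7027[hold]; j=2 S=172.9825 intr=0.0000 cont=0.1093 V=0.1093[hold]
k=1: j=0 S=137.8686 intr=0.0000 cont=4.8294 V=4.8294[hold]; j=1 S=160.3824 intr=0.0000 cont=0.9039 V=0.9039[hold]
k=0: j=0 S=148.7000 intr=0.0000 cont=2.8598 V=2.8598[hold]

price = 2.8598
tree:
2.8598
4.8294 0.9039
7.9795 1.7027 0.1093
12.8038 3.1941 0.2190 0.0000
19.7075 5.9637 0.4390 0.0000 0.0000
27.7114 11.0748 0.8800 0.0000 0.0000 0.0000
35.1323 19.7075 1.7638 0.0000 0.0000 0.0000 0.0000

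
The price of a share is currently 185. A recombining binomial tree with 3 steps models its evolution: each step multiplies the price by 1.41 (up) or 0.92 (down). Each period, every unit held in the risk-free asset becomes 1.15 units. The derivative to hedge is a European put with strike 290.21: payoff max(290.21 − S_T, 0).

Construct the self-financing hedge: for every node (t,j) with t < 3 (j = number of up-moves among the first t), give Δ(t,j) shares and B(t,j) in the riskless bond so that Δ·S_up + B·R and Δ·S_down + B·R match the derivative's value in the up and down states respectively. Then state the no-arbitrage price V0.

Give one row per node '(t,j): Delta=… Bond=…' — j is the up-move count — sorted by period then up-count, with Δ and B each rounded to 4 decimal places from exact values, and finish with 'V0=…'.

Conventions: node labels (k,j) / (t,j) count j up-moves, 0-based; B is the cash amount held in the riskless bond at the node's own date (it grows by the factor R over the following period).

Risk-neutral probability p* = (R−d)/(u−d) = (1.15−0.92)/(1.41−0.92) = 0.4694.
At maturity the claim pays: V(3,0)=146.1527, V(3,1)=69.4266, V(3,2)=0.0000, V(3,3)=0.0000
  t=2,j=0: stock 156.5840 → up 220.7834 (V=69.4266), down 144.0573 (V=146.1527). Price 95.7725; hedge Δ=-1.0000, bond B=252.3565.
  t=2,j=1: stock 239.9820 → up 338.3746 (V=0.0000), down 220.7834 (V=69.4266). Price 32.0336; hedge Δ=-0.5904, bond B=173.7204.
  t=2,j=2: stock 367.7985 → up 518.5959 (V=0.0000), down 338.3746 (V=0.0000). Price 0.0000; hedge Δ=0.0000, bond B=0.0000.
  t=1,j=0: stock 170.2000 → up 239.9820 (V=32.0336), down 156.5840 (V=95.7725). Price 57.2645; hedge Δ=-0.7643, bond B=187.3441.
  t=1,j=1: stock 260.8500 → up 367.7985 (V=0.0000), down 239.9820 (V=32.0336). Price 14.7803; hedge Δ=-0.2506, bond B=80.1549.
  t=0,j=0: stock 185.0000 → up 260.8500 (V=14.7803), down 170.2000 (V=57.2645). Price 32.4548; hedge Δ=-0.4687, bond B=119.1572.
Verification: the root portfolio costs Δ(0,0)·S0 + B(0,0) = 32.4548, matching V0.

(0,0): Delta=-0.4687 Bond=119.1572
(1,0): Delta=-0.7643 Bond=187.3441
(1,1): Delta=-0.2506 Bond=80.1549
(2,0): Delta=-1.0000 Bond=252.3565
(2,1): Delta=-0.5904 Bond=173.7204
(2,2): Delta=0.0000 Bond=0.0000
V0=32.4548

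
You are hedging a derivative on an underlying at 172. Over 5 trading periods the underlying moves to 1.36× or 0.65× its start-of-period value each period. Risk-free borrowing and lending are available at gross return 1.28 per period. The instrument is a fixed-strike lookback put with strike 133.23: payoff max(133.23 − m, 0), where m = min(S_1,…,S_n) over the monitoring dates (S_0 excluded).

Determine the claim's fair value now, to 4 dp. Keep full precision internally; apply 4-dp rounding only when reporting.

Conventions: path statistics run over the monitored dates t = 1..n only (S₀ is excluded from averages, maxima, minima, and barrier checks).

With p* = (R−d)/(u−d) = 0.8873, sum probability × payoff across the paths and divide by R^5.
Enumerate all 2^5 = 32 price paths (U = up ×1.36, D = down ×0.65); each path with k up-moves has probability p*^k·(1−p*)^(5−k).
DDDDD: m=19.9570, payoff=113.2730, prob=0.000018
UDDDD: m=41.7562, payoff=91.4738, prob=0.000143
DUDDD: m=41.7562, payoff=91.4738, prob=0.000143
UUDDD: m=87.3668, payoff=45.8632, prob=0.001126
DDUDD: m=41.7562, payoff=91.4738, prob=0.000143
UDUDD: m=87.3668, payoff=45.8632, prob=0.001126
DUUDD: m=87.3668, payoff=45.8632, prob=0.001126
UUUDD: m=182.7982, payoff=0.0000, prob=0.008870
DDDUD: m=41.7562, payoff=91.4738, prob=0.000143
UDDUD: m=87.3668, payoff=45.8632, prob=0.001126
DUDUD: m=87.3668, payoff=45.8632, prob=0.001126
UUDUD: m=182.7982, payoff=0.0000, prob=0.008870
DDUUD: m=72.6700, payoff=60.5600, prob=0.001126
UDUUD: m=152.0480, payoff=0.0000, prob=0.008870
DUUUD: m=111.8000, payoff=21.4300, prob=0.008870
UUUUD: m=233.9200, payoff=0.0000, prob=0.069849
DDDDU: m=30.7031, payoff=102.5269, prob=0.000143
UDDDU: m=64.2403, payoff=68.9897, prob=0.001126
DUDDU: m=64.2403, payoff=68.9897, prob=0.001126
UUDDU: m=134.4104, payoff=0.0000, prob=0.008870
DDUDU: m=64.2403, payoff=68.9897, prob=0.001126
UDUDU: m=134.4104, payoff=0.0000, prob=0.008870
DUUDU: m=111.8000, payoff=21.4300, prob=0.008870
UUUDU: m=233.9200, payoff=0.0000, prob=0.069849
DDDUU: m=47.2355, payoff=85.9945, prob=0.001126
UDDUU: m=98.8312, payoff=34.3988, prob=0.008870
DUDUU: m=98.8312, payoff=34.3988, prob=0.008870
UUDUU: m=206.7853, payoff=0.0000, prob=0.069849
DDUUU: m=72.6700, payoff=60.5600, prob=0.008870
UDUUU: m=152.0480, payoff=0.0000, prob=0.069849
DUUUU: m=111.8000, payoff=21.4300, prob=0.069849
UUUUU: m=233.9200, payoff=0.0000, prob=0.550061
Price = Σ prob·payoff / R^5 = 3.749900 / 3.435974 = 1.0914

price = 1.0914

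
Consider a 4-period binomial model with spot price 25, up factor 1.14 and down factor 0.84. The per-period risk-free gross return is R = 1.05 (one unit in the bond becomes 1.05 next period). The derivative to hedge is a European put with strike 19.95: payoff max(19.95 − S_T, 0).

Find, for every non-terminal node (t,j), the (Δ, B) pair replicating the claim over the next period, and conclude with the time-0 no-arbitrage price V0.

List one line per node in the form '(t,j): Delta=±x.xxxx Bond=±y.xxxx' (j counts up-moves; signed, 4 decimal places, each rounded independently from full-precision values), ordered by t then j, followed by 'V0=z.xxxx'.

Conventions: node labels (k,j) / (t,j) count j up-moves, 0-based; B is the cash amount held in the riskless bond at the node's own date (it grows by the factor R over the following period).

(0,0): Delta=-0.0804 Bond=2.2500
(1,0): Delta=-0.2425 Bond=5.7670
(1,1): Delta=-0.0292 Bond=0.9034
(2,0): Delta=-0.6252 Bond=12.8064
(2,1): Delta=-0.1217 Bond=3.1619
(2,2): Delta=0.0000 Bond=0.0000
(3,0): Delta=-1.0000 Bond=19.0000
(3,1): Delta=-0.5069 Bond=11.0668
(3,2): Delta=0.0000 Bond=0.0000
(3,3): Delta=0.0000 Bond=0.0000
V0=0.2402

Risk-neutral probability p* = (R−d)/(u−d) = (1.05−0.84)/(1.14−0.84) = 0.7000.
At maturity the claim pays: V(4,0)=7.5032, V(4,1)=3.0579, V(4,2)=0.0000, V(4,3)=0.0000, V(4,4)=0.0000
(3,0): S=14.8176. Δ = (V_up−V_dn)/(S_up−S_dn) = (3.0579−7.5032)/(16.8921−12.4468) = -1.0000. V = [p*·3.0579 + (1−p*)·7.5032]/1.05 = 4.1824. B = V − Δ·S = 19.0000.
(3,1): S=20.1096. Δ = (V_up−V_dn)/(S_up−S_dn) = (0.0000−3.0579)/(22.9249−16.8921) = -0.5069. V = [p*·0.0000 + (1−p*)·3.0579]/1.05 = 0.8737. B = V − Δ·S = 11.0668.
(3,2): S=27.2916. Δ = (V_up−V_dn)/(S_up−S_dn) = (0.0000−0.0000)/(31.1124−22.9249) = 0.0000. V = [p*·0.0000 + (1−p*)·0.0000]/1.05 = 0.0000. B = V − Δ·S = 0.0000.
(3,3): S=37.0386. Δ = (V_up−V_dn)/(S_up−S_dn) = (0.0000−0.0000)/(42.2240−31.1124) = 0.0000. V = [p*·0.0000 + (1−p*)·0.0000]/1.05 = 0.0000. B = V − Δ·S = 0.0000.
(2,0): S=17.6400. Δ = (V_up−V_dn)/(S_up−S_dn) = (0.8737−4.1824)/(20.1096−14.8176) = -0.6252. V = [p*·0.8737 + (1−p*)·4.1824]/1.05 = 1.7774. B = V − Δ·S = 12.8064.
(2,1): S=23.9400. Δ = (V_up−V_dn)/(S_up−S_dn) = (0.0000−0.8737)/(27.2916−20.1096) = -0.1217. V = [p*·0.0000 + (1−p*)·0.8737]/1.05 = 0.2496. B = V − Δ·S = 3.1619.
(2,2): S=32.4900. Δ = (V_up−V_dn)/(S_up−S_dn) = (0.0000−0.0000)/(37.0386−27.2916) = 0.0000. V = [p*·0.0000 + (1−p*)·0.0000]/1.05 = 0.0000. B = V − Δ·S = 0.0000.
(1,0): S=21.0000. Δ = (V_up−V_dn)/(S_up−S_dn) = (0.2496−1.7774)/(23.9400−17.6400) = -0.2425. V = [p*·0.2496 + (1−p*)·1.7774]/1.05 = 0.6743. B = V − Δ·S = 5.7670.
(1,1): S=28.5000. Δ = (V_up−V_dn)/(S_up−S_dn) = (0.0000−0.2496)/(32.4900−23.9400) = -0.0292. V = [p*·0.0000 + (1−p*)·0.2496]/1.05 = 0.0713. B = V − Δ·S = 0.9034.
(0,0): S=25.0000. Δ = (V_up−V_dn)/(S_up−S_dn) = (0.0713−0.6743)/(28.5000−21.0000) = -0.0804. V = [p*·0.0713 + (1−p*)·0.6743]/1.05 = 0.2402. B = V − Δ·S = 2.2500.
Check: Δ(0,0)·S0 + B(0,0) = 0.2402 = V0.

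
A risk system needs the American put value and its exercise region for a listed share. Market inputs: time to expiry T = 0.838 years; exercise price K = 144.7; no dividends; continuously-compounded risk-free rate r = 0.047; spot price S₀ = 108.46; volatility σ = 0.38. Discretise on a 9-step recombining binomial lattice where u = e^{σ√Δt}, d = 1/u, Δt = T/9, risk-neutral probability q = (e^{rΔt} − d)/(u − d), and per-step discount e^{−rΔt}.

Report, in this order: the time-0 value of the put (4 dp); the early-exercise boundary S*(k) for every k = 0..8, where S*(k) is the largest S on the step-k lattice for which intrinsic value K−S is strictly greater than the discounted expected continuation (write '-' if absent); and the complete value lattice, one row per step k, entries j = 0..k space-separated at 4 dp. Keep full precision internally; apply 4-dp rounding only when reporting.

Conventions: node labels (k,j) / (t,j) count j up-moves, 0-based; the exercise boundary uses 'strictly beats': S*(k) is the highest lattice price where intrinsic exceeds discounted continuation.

Δt=0.09311, u=1.12294, d=0.89052, q=0.48991, disc=e^(-rΔt)=0.99563
k=9 terminal: V=max(K-S,0) → 106.5014 96.5315 83.9593 68.1059 48.1146 22.9055 0.0000 0.0000 0.0000 0.0000
k=8: j=0 S=42.8949 intr=101.8051 cont=101.1733 V=101.8051[EX]; j=1 S=54.0906 intr=90.6094 cont=89.9776 V=90.6094[EX]; j=2 S=68.2083 intr=76.4917 cont=75.8598 V=76.4917[EX]; j=3 S=86.0109 intr=58.6891 cont=58.0572 V=58.6891[EX]; j=4 S=108.4600 intr=36.2400 cont=35.6081 V=36.2400[EX]; j=5 S=136.7684 intr=7.9316 cont=11.6328 V=11.6328[hold]; j=6 S=172.4653 intr=0.0000 cont=0.0000 V=0.0000[hold]; j=7 S=217.4792 intr=0.0000 cont=0.0000 V=0.0000[hold]; j=8 S=274.2419 intr=0.0000 cont=0.0000 V=0.0000[hold]  S*(8)=108.4600
k=7: j=0 S=48.1685 intr=96.5315 cont=95.8996 V=96.5315[EX]; j=1 S=60.7407 intr=83.9593 cont=83.3275 V=83.9593[EX]; j=2 S=76.5941 intr=68.1059 cont=67.4740 V=68.1059[EX]; j=3 S=96.5854 intr=48.1146 cont=47.4827 V=48.1146[EX]; j=4 S=121.7945 intr=22.9055 cont=24.0790 V=24.0790[hold]; j=5 S=153.5832 intr=0.0000 cont=5.9078 V=5.9078[hold]; j=6 S=193.6688 intr=0.0000 cont=0.0000 V=0.0000[hold]; j=7 S=244.2169 intr=0.0000 cont=0.0000 V=0.0000[hold]  S*(7)=96.5854
k=6: j=0 S=54.0906 intr=90.6094 cont=89.9776 V=90.6094[EX]; j=1 S=68.2083 intr=76.4917 cont=75.8598 V=76.4917[EX]; j=2 S=86.0109 intr=58.6891 cont=58.0572 V=58.6891[EX]; j=3 S=108.4600 intr=36.2400 cont=36.1805 V=36.2400[EX]; j=4 S=136.7684 intr=7.9316 cont=15.1104 V=15.1104[hold]; j=5 S=172.4653 intr=0.0000 cont=3.0003 V=3.0003[hold]; j=6 S=217.4792 intr=0.0000 cont=0.0000 V=0.0000[hold]  S*(6)=108.4600
k=5: j=0 S=60.7407 intr=83.9593 cont=83.3275 V=83.9593[EX]; j=1 S=76.5941 intr=68.1059 cont=67.4740 V=68.1059[EX]; j=2 S=96.5854 intr=48.1146 cont=47.4827 V=48.1146[EX]; j=3 S=121.7945 intr=22.9055 cont=25.7753 V=25.7753[hold]; j=4 S=153.5832 intr=0.0000 cont=9.1374 V=9.1374[hold]; j=5 S=193.6688 intr=0.0000 cont=1.5237 V=1.5237[hold]  S*(5)=96.5854
k=4: j=0 S=68.2083 intr=76.4917 cont=75.8598 V=76.4917[EX]; j=1 S=86.0109 intr=58.6891 cont=58.0572 V=58.6891[EX]; j=2 S=108.4600 intr=36.2400 cont=37.0079 V=37.0079[hold]; j=3 S=136.7684 intr=7.9316 cont=17.5472 V=17.5472[hold]; j=4 S=172.4653 intr=0.0000 cont=5.3838 V=5.3838[hold]  S*(4)=86.0109
k=3: j=0 S=76.5941 intr=68.1059 cont=67.4740 V=68.1059[EX]; j=1 S=96.5854 intr=48.1146 cont=47.8573 V=48.1146[EX]; j=2 S=121.7945 intr=22.9055 cont=27.3539 V=27.3539[hold]; j=3 S=153.5832 intr=0.0000 cont=11.5376 V=11.5376[hold]  S*(3)=96.5854
k=2: j=0 S=86.0109 intr=58.6891 cont=58.0572 V=58.6891[EX]; j=1 S=108.4600 intr=36.2400 cont=37.7780 V=37.7780[hold]; j=2 S=136.7684 intr=7.9316 cont=19.5197 V=19.5197[hold]  S*(2)=86.0109
k=1: j=0 S=96.5854 intr=48.1146 cont=48.2329 V=48.2329[hold]; j=1 S=121.7945 intr=22.9055 cont=28.7071 V=28.7071[hold]  S*(1)=-
k=0: j=0 S=108.4600 intr=36.2400 cont=38.4981 V=38.4981[hold]  S*(0)=-

price = 38.4981
boundary = - - 86.0109 96.5854 86.0109 96.5854 108.4600 96.5854 108.4600
tree:
38.4981
48.2329 28.7071
58.6891 37.7780 19.5197
68.1059 48.1146 27.3539 11.5376
76.4917 58.6891 37.0079 17.5472 5.3838
83.9593 68.1059 48.1146 25.7753 9.1374 1.5237
90.6094 76.4917 58.6891 36.2400 15.1104 3.0003 0.0000
96.5315 83.9593 68.1059 48.1146 24.0790 5.9078 0.0000 0.0000
101.8051 90.6094 76.4917 58.6891 36.2400 11.6328 0.0000 0.0000 0.0000
106.5014 96.5315 83.9593 68.1059 48.1146 22.9055 0.0000 0.0000 0.0000 0.0000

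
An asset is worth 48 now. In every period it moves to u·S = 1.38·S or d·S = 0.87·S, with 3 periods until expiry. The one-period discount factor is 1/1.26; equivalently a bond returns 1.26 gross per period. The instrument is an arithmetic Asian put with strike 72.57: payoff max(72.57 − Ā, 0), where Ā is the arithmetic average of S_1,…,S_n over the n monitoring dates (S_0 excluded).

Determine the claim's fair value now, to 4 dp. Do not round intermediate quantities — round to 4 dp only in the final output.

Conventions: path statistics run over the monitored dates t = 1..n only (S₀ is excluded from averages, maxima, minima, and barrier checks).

price = 2.8727

Under the martingale measure an up-move has probability p* = 0.7647; value the claim as the probability-weighted average of per-path payoffs, discounted 3 periods at R = 1.26.
Enumerate all 2^3 = 8 price paths (U = up ×1.38, D = down ×0.87); each path with k up-moves has probability p*^k·(1−p*)^(3−k).
DDD: Ā=36.5664, payoff=36.0036, prob=0.013027
UDD: Ā=58.0020, payoff=14.5680, prob=0.042337
DUD: Ā=49.8420, payoff=22.7280, prob=0.042337
UUD: Ā=79.0596, payoff=0.0000, prob=0.137594
DDU: Ā=42.7428, payoff=29.8272, prob=0.042337
UDU: Ā=67.7988, payoff=4.7712, prob=0.137594
DUU: Ā=59.6388, payoff=12.9312, prob=0.137594
UUU: Ā=94.5996, payoff=0.0000, prob=0.447181
Price = Σ prob·payoff / R^3 = 5.746517 / 2.000376 = 2.8727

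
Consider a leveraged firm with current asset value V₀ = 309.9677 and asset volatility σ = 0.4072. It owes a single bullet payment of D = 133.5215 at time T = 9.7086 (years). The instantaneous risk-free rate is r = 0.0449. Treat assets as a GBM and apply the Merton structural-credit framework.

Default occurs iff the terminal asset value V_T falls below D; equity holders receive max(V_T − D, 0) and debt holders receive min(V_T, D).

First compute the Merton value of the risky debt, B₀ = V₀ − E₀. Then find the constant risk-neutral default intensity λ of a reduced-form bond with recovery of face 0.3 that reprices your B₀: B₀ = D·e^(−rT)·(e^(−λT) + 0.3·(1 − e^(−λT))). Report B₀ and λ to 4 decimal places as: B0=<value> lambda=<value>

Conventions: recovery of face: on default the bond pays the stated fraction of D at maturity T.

Equity is a call on the firm's assets struck at D = 133.5215:
d₁ = [ln(V₀/D) + (r + σ²/2)T] / (σ√T)
   = [ln(309.9677/133.5215) + (0.0449 + 0.5·0.4072²)·9.7086] / (0.4072·√9.7086)
   = [0.842206 + 1.240817] / 1.268779 = 1.641753
d₂ = d₁ − σ√T = 1.641753 − 1.268779 = 0.372974
N(d₁) = 0.949679,  N(d₂) = 0.645416,  e^(−rT) = 0.646672
E₀ = V₀·N(d₁) − D·e^(−rT)·N(d₂)
   = 309.9677·0.949679 − 133.5215·0.646672·0.645416 = 238.641746
B₀ = V₀ − E₀ = 309.9677 − 238.641746 = 71.325954
e^(−λT) = (B₀·e^(rT)/D − 0.3)/(1 − 0.3) = (71.3260·1.546379/133.5215 − 0.3)/0.7 = 0.75151713
λ = −ln(0.75151713)/9.7086 = 0.029424

B0=71.3260 lambda=0.0294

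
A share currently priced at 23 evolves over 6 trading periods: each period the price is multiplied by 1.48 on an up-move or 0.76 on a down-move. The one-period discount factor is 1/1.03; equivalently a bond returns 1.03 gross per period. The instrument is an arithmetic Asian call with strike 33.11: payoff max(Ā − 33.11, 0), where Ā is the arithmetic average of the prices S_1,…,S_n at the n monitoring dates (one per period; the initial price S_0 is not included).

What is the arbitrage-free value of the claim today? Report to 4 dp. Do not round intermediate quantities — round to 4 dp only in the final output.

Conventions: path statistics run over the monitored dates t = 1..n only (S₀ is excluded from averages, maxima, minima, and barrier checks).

Risk-neutral up-probability p* = (R−d)/(u−d) = (1.03−0.76)/(1.48−0.76) = 0.3750; the claim prices as the p*-weighted sum of path payoffs discounted by R^6.
Enumerate all 2^6 = 64 price paths (U = up ×1.48, D = down ×0.76); each path with k up-moves has probability p*^k·(1−p*)^(6−k).
DDDDDD: Ā=9.7997, payoff=0.0000, prob=0.059605
UDDDDD: Ā=19.0837, payoff=0.0000, prob=0.035763
DUDDDD: Ā=16.3237, payoff=0.0000, prob=0.035763
UUDDDD: Ā=31.7882, payoff=0.0000, prob=0.021458
DDUDDD: Ā=14.2261, payoff=0.0000, prob=0.035763
UDUDDD: Ā=27.7034, payoff=0.0000, prob=0.021458
DUUDDD: Ā=24.9434, payoff=0.0000, prob=0.021458
UUUDDD: Ā=48.5740, payoff=15.4640, prob=0.012875
DDDUDD: Ā=12.6319, payoff=0.0000, prob=0.035763
UDDUDD: Ā=24.5990, payoff=0.0000, prob=0.021458
DUDUDD: Ā=21.8390, payoff=0.0000, prob=0.021458
UUDUDD: Ā=42.5285, payoff=9.4185, prob=0.012875
DDUUDD: Ā=19.7414, payoff=0.0000, prob=0.021458
UDUUDD: Ā=38.4437, payoff=5.3337, prob=0.012875
DUUUDD: Ā=35.6837, payoff=2.5737, prob=0.012875
UUUUDD: Ā=69.4893, payoff=36.3793, prob=0.007725
DDDDUD: Ā=11.4203, payoff=0.0000, prob=0.035763
UDDDUD: Ā=22.2396, payoff=0.0000, prob=0.021458
DUDDUD: Ā=19.4796, payoff=0.0000, prob=0.021458
UUDDUD: Ā=37.9339, payoff=4.8239, prob=0.012875
DDUDUD: Ā=17.3820, payoff=0.0000, prob=0.021458
UDUDUD: Ā=33.8491, payoff=0.7391, prob=0.012875
DUUDUD: Ā=31.0891, payoff=0.0000, prob=0.012875
UUUDUD: Ā=60.5420, payoff=27.4320, prob=0.007725
DDDUUD: Ā=15.7878, payoff=0.0000, prob=0.021458
UDDUUD: Ā=30.7447, payoff=0.0000, prob=0.012875
DUDUUD: Ā=27.9847, payoff=0.0000, prob=0.012875
UUDUUD: Ā=54.4965, payoff=21.3865, prob=0.007725
DDUUUD: Ā=25.8871, payoff=0.0000, prob=0.012875
UDUUUD: Ā=50.4117, payoff=17.3017, prob=0.007725
DUUUUD: Ā=47.6517, payoff=14.5417, prob=0.007725
UUUUUD: Ā=92.7954, payoff=59.6854, prob=0.004635
DDDDDU: Ā=10.4995, payoff=0.0000, prob=0.035763
UDDDDU: Ā=20.4465, payoff=0.0000, prob=0.021458
DUDDDU: Ā=17.6865, payoff=0.0000, prob=0.021458
UUDDDU: Ā=34.4420, payoff=1.3320, prob=0.012875
DDUDDU: Ā=15.5889, payoff=0.0000, prob=0.021458
UDUDDU: Ā=30.3572, payoff=0.0000, prob=0.012875
DUUDDU: Ā=27.5972, payoff=0.0000, prob=0.012875
UUUDDU: Ā=53.7420, payoff=20.6320, prob=0.007725
DDDUDU: Ā=13.9947, payoff=0.0000, prob=0.021458
UDDUDU: Ā=27.2528, payoff=0.0000, prob=0.012875
DUDUDU: Ā=24.4928, payoff=0.0000, prob=0.012875
UUDUDU: Ā=47.6965, payoff=14.5865, prob=0.007725
DDUUDU: Ā=22.3952, payoff=0.0000, prob=0.012875
UDUUDU: Ā=43.6117, payoff=10.5017, prob=0.007725
DUUUDU: Ā=40.8517, payoff=7.7417, prob=0.007725
UUUUDU: Ā=79.5533, payoff=46.4433, prob=0.004635
DDDDUU: Ā=12.7831, payoff=0.0000, prob=0.021458
UDDDUU: Ā=24.8934, payoff=0.0000, prob=0.012875
DUDDUU: Ā=22.1334, payoff=0.0000, prob=0.012875
UUDDUU: Ā=43.1019, payoff=9.9919, prob=0.007725
DDUDUU: Ā=20.0358, payoff=0.0000, prob=0.012875
UDUDUU: Ā=39.0171, payoff=5.9071, prob=0.007725
DUUDUU: Ā=36.2571, payoff=3.1471, prob=0.007725
UUUDUU: Ā=70.6060, payoff=37.4960, prob=0.004635
DDDUUU: Ā=18.4416, payoff=0.0000, prob=0.012875
UDDUUU: Ā=35.9127, payoff=2.8027, prob=0.007725
DUDUUU: Ā=33.1527, payoff=0.0427, prob=0.007725
UUDUUU: Ā=64.5605, payoff=31.4505, prob=0.004635
DDUUUU: Ā=31.0551, payoff=0.0000, prob=0.007725
UDUUUU: Ā=60.4757, payoff=27.3657, prob=0.004635
DUUUUU: Ā=57.7157, payoff=24.6057, prob=0.004635
UUUUUU: Ā=112.3936, payoff=79.2836, prob=0.002781
Price = Σ prob·payoff / R^6 = 3.269940 / 1.194052 = 2.7385

price = 2.7385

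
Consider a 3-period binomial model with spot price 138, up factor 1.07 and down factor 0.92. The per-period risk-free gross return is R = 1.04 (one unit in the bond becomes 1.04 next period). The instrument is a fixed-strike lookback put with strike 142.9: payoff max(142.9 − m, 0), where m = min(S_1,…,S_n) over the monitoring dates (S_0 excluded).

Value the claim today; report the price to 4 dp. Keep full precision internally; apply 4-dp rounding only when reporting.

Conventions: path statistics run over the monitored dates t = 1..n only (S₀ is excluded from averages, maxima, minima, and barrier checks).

With p* = (R−d)/(u−d) = 0.8000, sum probability × payoff across the paths and divide by R^3.
Enumerate all 2^3 = 8 price paths (U = up ×1.07, D = down ×0.92); each path with k up-moves has probability p*^k·(1−p*)^(3−k).
DDD: m=107.4589, payoff=35.4411, prob=0.008000
UDD: m=124.9794, payoff=17.9206, prob=0.032000
DUD: m=124.9794, payoff=17.9206, prob=0.032000
UUD: m=145.3565, payoff=0.0000, prob=0.128000
DDU: m=116.8032, payoff=26.0968, prob=0.032000
UDU: m=135.8472, payoff=7.0528, prob=0.128000
DUU: m=126.9600, payoff=15.9400, prob=0.128000
UUU: m=147.6600, payoff=0.0000, prob=0.512000
Price = Σ prob·payoff / R^3 = 5.208621 / 1.124864 = 4.6304

price = 4.6304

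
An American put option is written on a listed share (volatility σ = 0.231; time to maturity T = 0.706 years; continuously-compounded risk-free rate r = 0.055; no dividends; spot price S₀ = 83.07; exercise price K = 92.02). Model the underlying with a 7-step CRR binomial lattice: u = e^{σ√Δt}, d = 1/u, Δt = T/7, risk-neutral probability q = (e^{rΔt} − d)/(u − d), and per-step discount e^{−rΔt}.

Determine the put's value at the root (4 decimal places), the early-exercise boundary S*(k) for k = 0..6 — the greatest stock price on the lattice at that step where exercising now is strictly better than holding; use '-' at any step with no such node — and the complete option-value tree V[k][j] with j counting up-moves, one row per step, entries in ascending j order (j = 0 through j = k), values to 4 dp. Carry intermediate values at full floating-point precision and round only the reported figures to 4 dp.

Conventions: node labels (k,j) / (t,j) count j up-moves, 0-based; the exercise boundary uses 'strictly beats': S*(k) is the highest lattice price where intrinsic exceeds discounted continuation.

params: Δt=0.10086 u=1.07612 d=0.92927 q=0.51955 e^(-rΔt)=0.99447
t_7 payoffs: 42.3125 34.4571 25.3603 14.8259 2.6268 0.0000 0.0000 0.0000
t_6: node(6,0) S=53.4912 payoff=38.5288 vs cont=38.0197 → 38.5288 [stop]  node(6,1) S=61.9445 payoff=30.0755 vs cont=29.5664 → 30.0755 [stop]  node(6,2) S=71.7338 payoff=20.2862 vs cont=19.7772 → 20.2862 [stop]  node(6,3) S=83.0700 payoff=8.9500 vs cont=8.4410 → 8.9500 [stop]  node(6,4) S=96.1977 payoff=0.0000 vs cont=1.2551 → 1.2551 [wait]  node(6,5) S=111.4000 payoff=0.0000 vs cont=0.0000 → 0.0000 [wait]  node(6,6) S=129.0048 payoff=0.0000 vs cont=0.0000 → 0.0000 [wait]  ⇒ S*(6)=83.0700
t_5: node(5,0) S=57.5629 payoff=34.4571 vs cont=33.9480 → 34.4571 [stop]  node(5,1) S=66.6597 payoff=25.3603 vs cont=24.8513 → 25.3603 [stop]  node(5,2) S=77.1941 payoff=14.8259 vs cont=14.3169 → 14.8259 [stop]  node(5,3) S=89.3932 payoff=2.6268 vs cont=4.9247 → 4.9247 [wait]  node(5,4) S=103.5202 payoff=0.0000 vs cont=0.5997 → 0.5997 [wait]  node(5,5) S=119.8797 payoff=0.0000 vs cont=0.0000 → 0.0000 [wait]  ⇒ S*(5)=77.1941
t_4: node(4,0) S=61.9445 payoff=30.0755 vs cont=29.5664 → 30.0755 [stop]  node(4,1) S=71.7338 payoff=20.2862 vs cont=19.7772 → 20.2862 [stop]  node(4,2) S=83.0700 payoff=8.9500 vs cont=9.6282 → 9.6282 [wait]  node(4,3) S=96.1977 payoff=0.0000 vs cont=2.6629 → 2.6629 [wait]  node(4,4) S=111.4000 payoff=0.0000 vs cont=0.2865 → 0.2865 [wait]  ⇒ S*(4)=71.7338
t_3: node(3,0) S=66.6597 payoff=25.3603 vs cont=24.8513 → 25.3603 [stop]  node(3,1) S=77.1941 payoff=14.8259 vs cont=14.6673 → 14.8259 [stop]  node(3,2) S=89.3932 payoff=2.6268 vs cont=5.9762 → 5.9762 [wait]  node(3,3) S=103.5202 payoff=0.0000 vs cont=1.4203 → 1.4203 [wait]  ⇒ S*(3)=77.1941
t_2: node(2,0) S=71.7338 payoff=20.2862 vs cont=19.7772 → 20.2862 [stop]  node(2,1) S=83.0700 payoff=8.9500 vs cont=10.1715 → 10.1715 [wait]  node(2,2) S=96.1977 payoff=0.0000 vs cont=3.5892 → 3.5892 [wait]  ⇒ S*(2)=71.7338
t_1: node(1,0) S=77.1941 payoff=14.8259 vs cont=14.9480 → 14.9480 [wait]  node(1,1) S=89.3932 payoff=2.6268 vs cont=6.7144 → 6.7144 [wait]  ⇒ S*(1)=-
t_0: node(0,0) S=83.0700 payoff=8.9500 vs cont=10.6112 → 10.6112 [wait]  ⇒ S*(0)=-

price = 10.6112
boundary = - - 71.7338 77.1941 71.7338 77.1941 83.0700
tree:
10.6112
14.9480 6.7144
20.2862 10.1715 3.5892
25.3603 14.8259 5.9762 1.4203
30.0755 20.2862 9.6282 2.6629 0.2865
34.4571 25.3603 14.8259 4.9247 0.5997 0.0000
38.5288 30.0755 20.2862 8.9500 1.2551 0.0000 0.0000
42.3125 34.4571 25.3603 14.8259 2.6268 0.0000 0.0000 0.0000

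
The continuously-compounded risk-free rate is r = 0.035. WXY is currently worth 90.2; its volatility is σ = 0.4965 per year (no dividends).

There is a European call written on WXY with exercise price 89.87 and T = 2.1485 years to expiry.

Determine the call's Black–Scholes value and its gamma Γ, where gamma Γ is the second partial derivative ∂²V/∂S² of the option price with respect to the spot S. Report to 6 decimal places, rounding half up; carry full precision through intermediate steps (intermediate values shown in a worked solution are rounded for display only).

σ√T = 0.4965·√2.1485 = 0.727758
d₁ = (ln(S/K) + (r+σ²/2)T) / (σ√T) = (ln(90.2/89.87) + (0.035+0.4965²/2)·2.1485) / 0.727758 = (0.003665 + 0.340013) / 0.727758 = 0.472243
d₂ = d₁ − σ√T = 0.472243 − 0.727758 = -0.255515
e^{−rT} = 0.927560
N(d₁) = 0.681623,  N(d₂) = 0.399163
Call price V = S·N(d₁) − K·e^{−rT}·N(d₂) = 61.482422 − 33.274139 = 28.208283
φ(d₁) = (1/√(2π))·e^{−d₁²/2} = 0.356848
Γ = φ(d₁) / (S·σ·√T) = 0.005436

price = 28.208283
Γ = 0.005436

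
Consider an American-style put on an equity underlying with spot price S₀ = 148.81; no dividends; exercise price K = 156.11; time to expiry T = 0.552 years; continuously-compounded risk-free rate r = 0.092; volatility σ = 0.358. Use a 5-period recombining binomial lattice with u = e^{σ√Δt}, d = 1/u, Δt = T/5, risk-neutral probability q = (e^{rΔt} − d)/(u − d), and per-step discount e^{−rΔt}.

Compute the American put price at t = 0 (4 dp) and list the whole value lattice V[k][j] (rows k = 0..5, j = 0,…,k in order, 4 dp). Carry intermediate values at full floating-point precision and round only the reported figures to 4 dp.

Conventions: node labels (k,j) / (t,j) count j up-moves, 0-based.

price = 16.8927
tree:
16.8927
26.1574 8.4373
38.8060 14.6754 2.6858
51.9615 24.5760 5.5725 0.0000
63.6416 38.8060 11.5620 0.0000 0.0000
74.0118 51.9615 23.9888 0.0000 0.0000 0.0000

params: Δt=0.11040 u=1.12631 d=0.88785 q=0.51311 e^(-rΔt)=0.98989
t_5 payoffs: 74.0118 51.9615 23.9888 0.0000 0.0000 0.0000
k=4: node(4,0) S=92.4684 payoff=63.6416 vs cont=62.0641 → 63.6416 [stop]  node(4,1) S=117.3040 payoff=38.8060 vs cont=37.2285 → 38.8060 [stop]  node(4,2) S=148.8100 payoff=7.3000 vs cont=11.5620 → 11.5620 [wait]  node(4,3) S=188.7781 payoff=0.0000 vs cont=0.0000 → 0.0000 [wait]  node(4,4) S=239.4809 payoff=0.0000 vs cont=0.0000 → 0.0000 [wait]
k=3: node(3,0) S=104.1485 payoff=51.9615 vs cont=50.3839 → 51.9615 [stop]  node(3,1) S=132.1212 payoff=23.9888 vs cont=24.5760 → 24.5760 [wait]  node(3,2) S=167.6069 payoff=0.0000 vs cont=5.5725 → 5.5725 [wait]  node(3,3) S=212.6235 payoff=0.0000 vs cont=0.0000 → 0.0000 [wait]
k=2: node(2,0) S=117.3040 payoff=38.8060 vs cont=37.5267 → 38.8060 [stop]  node(2,1) S=148.8100 payoff=7.3000 vs cont=14.6754 → 14.6754 [wait]  node(2,2) S=188.7781 payoff=0.0000 vs cont=2.6858 → 2.6858 [wait]
k=1: node(1,0) S=132.1212 payoff=23.9888 vs cont=26.1574 → 26.1574 [wait]  node(1,1) S=167.6069 payoff=0.0000 vs cont=8.4373 → 8.4373 [wait]
k=0: node(0,0) S=148.8100 payoff=7.3000 vs cont=16.8927 → 16.8927 [wait]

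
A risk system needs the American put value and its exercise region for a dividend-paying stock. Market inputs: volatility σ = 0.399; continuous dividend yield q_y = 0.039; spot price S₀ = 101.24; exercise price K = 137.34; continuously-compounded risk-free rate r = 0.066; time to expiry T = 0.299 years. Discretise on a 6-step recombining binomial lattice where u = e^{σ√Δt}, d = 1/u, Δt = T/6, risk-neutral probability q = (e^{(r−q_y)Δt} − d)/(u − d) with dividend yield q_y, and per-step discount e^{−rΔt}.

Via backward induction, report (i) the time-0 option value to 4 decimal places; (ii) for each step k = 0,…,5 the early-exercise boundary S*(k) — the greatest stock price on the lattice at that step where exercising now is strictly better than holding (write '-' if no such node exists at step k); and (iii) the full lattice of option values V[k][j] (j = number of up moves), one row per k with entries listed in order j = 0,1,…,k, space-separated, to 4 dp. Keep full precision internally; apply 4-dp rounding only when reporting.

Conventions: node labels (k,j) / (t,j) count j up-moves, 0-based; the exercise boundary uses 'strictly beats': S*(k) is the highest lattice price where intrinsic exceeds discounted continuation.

price = 36.4225
boundary = - 92.6125 101.2400 92.6125 101.2400 110.6713
tree:
36.4225
44.7275 27.8615
52.6199 36.1000 19.3129
59.8396 44.7275 27.1011 11.1838
66.4441 52.6199 36.1000 17.7408 4.3054
72.4857 59.8396 44.7275 26.6687 8.3923 0.0000
78.0125 66.4441 52.6199 36.1000 16.3589 0.0000 0.0000

Δt=0.04983  u=1.09316  d=0.91478  q=0.48530  discount=0.99672
step 6 (expiry): payoffs max(K−S,0) = 78.0125 66.4441 52.6199 36.1000 16.3589 0.0000 0.0000
step 5: (k=5,j=0): S=64.8543, K−S=72.4857, hold=72.1607 ⇒ V=72.4857 exercise | (k=5,j=1): S=77.5004, K−S=59.8396, hold=59.5391 ⇒ V=59.8396 exercise | (k=5,j=2): S=92.6125, K−S=44.7275, hold=44.4564 ⇒ V=44.7275 exercise | (k=5,j=3): S=110.6713, K−S=26.6687, hold=26.4326 ⇒ V=26.6687 exercise | (k=5,j=4): S=132.2514, K−S=5.0886, hold=8.3923 ⇒ V=8.3923 continue | (k=5,j=5): S=158.0396, K−S=0.0000, hold=0.0000 ⇒ V=0.0000 continue  boundary S*=110.6713
step 4: (k=4,j=0): S=70.8959, K−S=66.4441, hold=66.1308 ⇒ V=66.4441 exercise | (k=4,j=1): S=84.7201, K−S=52.6199, hold=52.3334 ⇒ V=52.6199 exercise | (k=4,j=2): S=101.2400, K−S=36.1000, hold=35.8456 ⇒ V=36.1000 exercise | (k=4,j=3): S=120.9811, K−S=16.3589, hold=17.7408 ⇒ V=17.7408 continue | (k=4,j=4): S=144.5716, K−S=0.0000, hold=4.3054 ⇒ V=4.3054 continue  boundary S*=101.2400
step 3: (k=3,j=0): S=77.5004, K−S=59.8396, hold=59.5391 ⇒ V=59.8396 exercise | (k=3,j=1): S=92.6125, K−S=44.7275, hold=44.4564 ⇒ V=44.7275 exercise | (k=3,j=2): S=110.6713, K−S=26.6687, hold=27.1011 ⇒ V=27.1011 continue | (k=3,j=3): S=132.2514, K−S=5.0886, hold=11.1838 ⇒ V=11.1838 continue  boundary S*=92.6125
step 2: (k=2,j=0): S=84.7201, K−S=52.6199, hold=52.3334 ⇒ V=52.6199 exercise | (k=2,j=1): S=101.2400, K−S=36.1000, hold=36.0547 ⇒ V=36.1000 exercise | (k=2,j=2): S=120.9811, K−S=16.3589, hold=19.3129 ⇒ V=19.3129 continue  boundary S*=101.2400
step 1: (k=1,j=0): S=92.6125, K−S=44.7275, hold=44.4564 ⇒ V=44.7275 exercise | (k=1,j=1): S=110.6713, K−S=26.6687, hold=27.8615 ⇒ V=27.8615 continue  boundary S*=92.6125
step 0: (k=0,j=0): S=101.2400, K−S=36.1000, hold=36.4225 ⇒ V=36.4225 continue  boundary S*=-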